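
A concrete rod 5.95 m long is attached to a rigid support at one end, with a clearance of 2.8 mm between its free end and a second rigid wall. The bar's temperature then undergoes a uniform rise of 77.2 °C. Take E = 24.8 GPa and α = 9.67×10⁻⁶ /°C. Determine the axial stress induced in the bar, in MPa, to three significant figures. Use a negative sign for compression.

Free thermal expansion αLΔT = 9.67e-6 · 5950 · 77.2 = 4.442 mm.
The walls engage after the gap closes; constrained expansion = 4.442 − 2.8 = 1.642 mm.
The walls impose strain ε = −(1.642)/5950 = -2.7594e-04; σ = Eε = 24800 · -2.7594e-04 = -6.843 MPa.

-6.84 MPa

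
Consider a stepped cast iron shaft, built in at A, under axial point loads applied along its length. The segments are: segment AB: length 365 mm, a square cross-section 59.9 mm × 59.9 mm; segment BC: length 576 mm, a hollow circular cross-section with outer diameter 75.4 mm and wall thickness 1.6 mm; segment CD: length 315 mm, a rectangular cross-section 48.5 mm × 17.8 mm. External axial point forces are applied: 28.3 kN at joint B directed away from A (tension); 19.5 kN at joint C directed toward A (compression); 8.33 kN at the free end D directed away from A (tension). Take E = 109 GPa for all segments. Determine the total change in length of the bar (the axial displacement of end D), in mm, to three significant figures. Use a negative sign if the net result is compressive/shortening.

-0.115 mm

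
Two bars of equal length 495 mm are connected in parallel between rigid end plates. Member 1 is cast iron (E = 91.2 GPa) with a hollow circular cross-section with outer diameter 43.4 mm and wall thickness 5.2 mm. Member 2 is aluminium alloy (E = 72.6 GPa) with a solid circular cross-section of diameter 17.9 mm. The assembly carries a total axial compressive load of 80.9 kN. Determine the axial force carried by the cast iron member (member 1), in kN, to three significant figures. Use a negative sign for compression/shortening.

A_1 = 624 mm².
A_2 = 251.6 mm².
Equal strain + equilibrium ⇒ each member carries load in proportion to AE: A₁E₁ = 56910000 N, A₂E₂ = 18270000 N, ΣAE = 75180000 N.
F₁ = P·A₁E₁/ΣAE = -80900·56910000/75180000 = -61240 N.

-61.2 kN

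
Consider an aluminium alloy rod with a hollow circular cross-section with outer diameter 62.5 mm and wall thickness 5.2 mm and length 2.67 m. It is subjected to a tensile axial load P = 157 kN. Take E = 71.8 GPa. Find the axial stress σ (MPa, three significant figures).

A = 936.1 mm².
σ = N/A = 157000/936.1 = 167.7 MPa.

168 MPa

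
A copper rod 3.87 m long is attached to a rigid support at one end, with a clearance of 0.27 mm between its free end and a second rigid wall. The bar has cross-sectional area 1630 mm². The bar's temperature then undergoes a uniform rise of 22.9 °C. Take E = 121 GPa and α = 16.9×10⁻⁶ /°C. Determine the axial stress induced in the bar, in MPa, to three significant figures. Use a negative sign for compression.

-38.4 MPa

Free thermal expansion αLΔT = 16.9e-6 · 3870 · 22.9 = 1.498 mm.
The walls engage after the gap closes; constrained expansion = 1.498 − 0.27 = 1.228 mm.
The walls impose strain ε = −(1.228)/3870 = -3.1724e-04; σ = Eε = 121000 · -3.1724e-04 = -38.39 MPa.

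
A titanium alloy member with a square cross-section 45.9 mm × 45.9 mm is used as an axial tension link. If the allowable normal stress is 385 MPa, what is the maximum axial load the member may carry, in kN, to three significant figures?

A = 2107 mm².
P_max = σ_allow · A = 385 · 2107 = 811100 N = 811.1 kN.

811 kN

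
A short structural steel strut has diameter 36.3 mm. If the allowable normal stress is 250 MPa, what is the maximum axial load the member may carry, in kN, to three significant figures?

A = 1035 mm².
P_max = σ_allow · A = 250 · 1035 = 258700 N = 258.7 kN.

259 kN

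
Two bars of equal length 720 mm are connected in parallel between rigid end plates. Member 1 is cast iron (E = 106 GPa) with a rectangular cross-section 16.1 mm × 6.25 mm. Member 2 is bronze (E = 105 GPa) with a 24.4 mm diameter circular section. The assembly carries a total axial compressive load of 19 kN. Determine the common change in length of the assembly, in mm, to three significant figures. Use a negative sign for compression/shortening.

-0.229 mm

A_1 = 100.6 mm².
A_2 = 467.6 mm².
Equal strain + equilibrium ⇒ each member carries load in proportion to AE: A₁E₁ = 10670000 N, A₂E₂ = 49100000 N, ΣAE = 59760000 N.
δ = PL/ΣAE = -19000·720/59760000 = -0.2289 mm.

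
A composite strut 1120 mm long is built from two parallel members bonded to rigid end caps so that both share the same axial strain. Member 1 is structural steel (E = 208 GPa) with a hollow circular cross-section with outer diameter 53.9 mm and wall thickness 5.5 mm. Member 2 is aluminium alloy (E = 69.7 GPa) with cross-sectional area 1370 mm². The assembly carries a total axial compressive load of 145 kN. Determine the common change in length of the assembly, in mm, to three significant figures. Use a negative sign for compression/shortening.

-0.603 mm

A_1 = 836.3 mm².
Equal strain + equilibrium ⇒ each member carries load in proportion to AE: A₁E₁ = 173900000 N, A₂E₂ = 95490000 N, ΣAE = 269400000 N.
δ = PL/ΣAE = -145000·1120/269400000 = -0.6027 mm.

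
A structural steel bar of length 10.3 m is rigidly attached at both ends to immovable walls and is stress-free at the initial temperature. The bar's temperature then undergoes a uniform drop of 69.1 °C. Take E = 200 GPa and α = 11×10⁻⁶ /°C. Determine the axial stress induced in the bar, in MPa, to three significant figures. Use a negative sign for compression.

152 MPa

Free thermal expansion αLΔT = 11e-6 · 10300 · -69.1 = -7.829 mm.
The walls impose strain ε = −(-7.829)/10300 = 7.6010e-04; σ = Eε = 200000 · 7.6010e-04 = 152 MPa.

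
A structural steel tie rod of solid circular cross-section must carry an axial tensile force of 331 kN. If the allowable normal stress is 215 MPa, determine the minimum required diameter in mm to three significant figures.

Required area A ≥ P/σ_allow = 331000/215 = 1540 mm².
For a solid circular section, d ≥ √(4A/π) = 44.27 mm.

44.3 mm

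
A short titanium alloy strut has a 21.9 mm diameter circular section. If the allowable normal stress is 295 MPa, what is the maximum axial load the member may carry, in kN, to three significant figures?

111 kN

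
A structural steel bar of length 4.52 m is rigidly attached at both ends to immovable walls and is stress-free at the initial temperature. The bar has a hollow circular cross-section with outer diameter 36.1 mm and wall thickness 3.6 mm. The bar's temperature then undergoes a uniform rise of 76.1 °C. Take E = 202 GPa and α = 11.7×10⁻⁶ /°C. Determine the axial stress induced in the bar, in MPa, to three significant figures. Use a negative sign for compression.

-180 MPa

Free thermal expansion αLΔT = 11.7e-6 · 4520 · 76.1 = 4.024 mm.
The walls impose strain ε = −(4.024)/4520 = -8.9037e-04; σ = Eε = 202000 · -8.9037e-04 = -179.9 MPa.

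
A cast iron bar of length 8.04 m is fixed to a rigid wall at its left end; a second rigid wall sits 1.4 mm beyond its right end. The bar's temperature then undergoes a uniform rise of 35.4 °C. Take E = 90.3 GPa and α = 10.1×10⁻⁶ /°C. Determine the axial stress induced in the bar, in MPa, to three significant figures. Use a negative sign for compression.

-16.6 MPa

Free thermal expansion αLΔT = 10.1e-6 · 8040 · 35.4 = 2.875 mm.
The walls engage after the gap closes; constrained expansion = 2.875 − 1.4 = 1.475 mm.
The walls impose strain ε = −(1.475)/8040 = -1.8341e-04; σ = Eε = 90300 · -1.8341e-04 = -16.56 MPa.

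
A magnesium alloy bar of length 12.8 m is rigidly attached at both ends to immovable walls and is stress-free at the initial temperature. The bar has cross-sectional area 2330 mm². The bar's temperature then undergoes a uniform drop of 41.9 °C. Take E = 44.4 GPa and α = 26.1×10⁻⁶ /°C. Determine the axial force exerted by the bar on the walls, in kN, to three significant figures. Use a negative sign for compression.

113 kN

Free thermal expansion αLΔT = 26.1e-6 · 12800 · -41.9 = -14 mm.
The walls impose strain ε = −(-14)/12800 = 1.0936e-03; σ = Eε = 44400 · 1.0936e-03 = 48.56 MPa.
Wall reaction R = σ·A = 48.56·2330 = 113100 N = 113.1 kN.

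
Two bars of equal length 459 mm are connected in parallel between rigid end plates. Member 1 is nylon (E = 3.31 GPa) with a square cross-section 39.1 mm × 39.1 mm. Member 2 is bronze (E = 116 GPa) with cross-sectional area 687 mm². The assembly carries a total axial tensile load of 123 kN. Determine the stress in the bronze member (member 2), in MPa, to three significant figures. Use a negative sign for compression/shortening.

168 MPa

A_1 = 1529 mm².
Equal strain + equilibrium ⇒ each member carries load in proportion to AE: A₁E₁ = 5060000 N, A₂E₂ = 79690000 N, ΣAE = 84750000 N.
σ₂ = P·E₂/ΣAE = 123000·116000/84750000 = 168.3 MPa.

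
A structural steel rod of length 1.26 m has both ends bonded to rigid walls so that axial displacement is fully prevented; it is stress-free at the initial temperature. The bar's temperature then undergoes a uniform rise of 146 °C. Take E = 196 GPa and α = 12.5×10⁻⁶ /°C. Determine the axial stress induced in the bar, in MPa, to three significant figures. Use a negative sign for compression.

Free thermal expansion αLΔT = 12.5e-6 · 1260 · 146 = 2.299 mm.
The walls impose strain ε = −(2.299)/1260 = -1.8250e-03; σ = Eε = 196000 · -1.8250e-03 = -357.7 MPa.

-358 MPa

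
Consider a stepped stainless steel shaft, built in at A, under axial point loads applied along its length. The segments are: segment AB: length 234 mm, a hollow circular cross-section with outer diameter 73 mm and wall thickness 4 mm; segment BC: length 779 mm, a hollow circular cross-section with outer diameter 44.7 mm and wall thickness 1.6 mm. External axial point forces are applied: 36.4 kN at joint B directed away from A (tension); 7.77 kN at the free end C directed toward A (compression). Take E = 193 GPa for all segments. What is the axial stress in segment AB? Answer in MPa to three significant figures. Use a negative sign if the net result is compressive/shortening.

33.0 MPa

Internal axial forces (sectioning from the free end, tension +): N_BC = -7.77 kN, N_AB = 28.63 kN.
A_AB = 867.1 mm².
σ_AB = N_AB/A_AB = 28630/867.1 = 33.02 MPa.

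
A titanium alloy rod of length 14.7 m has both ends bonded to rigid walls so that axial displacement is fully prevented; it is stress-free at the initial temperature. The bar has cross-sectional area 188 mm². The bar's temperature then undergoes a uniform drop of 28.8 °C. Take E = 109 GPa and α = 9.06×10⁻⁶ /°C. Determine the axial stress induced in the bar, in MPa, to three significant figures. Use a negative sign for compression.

Free thermal expansion αLΔT = 9.06e-6 · 14700 · -28.8 = -3.836 mm.
The walls impose strain ε = −(-3.836)/14700 = 2.6093e-04; σ = Eε = 109000 · 2.6093e-04 = 28.44 MPa.

28.4 MPa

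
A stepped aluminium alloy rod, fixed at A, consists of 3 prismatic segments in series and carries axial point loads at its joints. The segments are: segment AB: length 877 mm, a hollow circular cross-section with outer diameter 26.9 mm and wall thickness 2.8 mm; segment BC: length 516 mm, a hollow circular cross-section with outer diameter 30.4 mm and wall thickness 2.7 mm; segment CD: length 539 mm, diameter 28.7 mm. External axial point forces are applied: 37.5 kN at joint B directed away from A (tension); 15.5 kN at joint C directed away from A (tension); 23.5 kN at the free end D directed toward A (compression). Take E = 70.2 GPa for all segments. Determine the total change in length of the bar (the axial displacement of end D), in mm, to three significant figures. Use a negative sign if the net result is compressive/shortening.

Internal axial forces (sectioning from the free end, tension +): N_CD = -23.5 kN, N_BC = -8 kN, N_AB = 29.5 kN.
A_AB = 212 mm².
A_BC = 235 mm².
A_CD = 646.9 mm².
δ_AB = 29500·877/(212·70200) = 1.738 mm
δ_BC = -8000·516/(235·70200) = -0.2503 mm
δ_CD = -23500·539/(646.9·70200) = -0.2789 mm
δ = Σδ_i = 1.209 mm.

1.21 mm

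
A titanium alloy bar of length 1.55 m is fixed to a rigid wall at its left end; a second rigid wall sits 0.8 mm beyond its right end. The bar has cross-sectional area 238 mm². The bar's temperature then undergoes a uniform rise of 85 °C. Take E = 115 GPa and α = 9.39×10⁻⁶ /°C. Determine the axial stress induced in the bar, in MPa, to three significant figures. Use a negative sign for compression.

Free thermal expansion αLΔT = 9.39e-6 · 1550 · 85 = 1.237 mm.
The walls engage after the gap closes; constrained expansion = 1.237 − 0.8 = 0.4371 mm.
The walls impose strain ε = −(0.4371)/1550 = -2.8202e-04; σ = Eε = 115000 · -2.8202e-04 = -32.43 MPa.

-32.4 MPa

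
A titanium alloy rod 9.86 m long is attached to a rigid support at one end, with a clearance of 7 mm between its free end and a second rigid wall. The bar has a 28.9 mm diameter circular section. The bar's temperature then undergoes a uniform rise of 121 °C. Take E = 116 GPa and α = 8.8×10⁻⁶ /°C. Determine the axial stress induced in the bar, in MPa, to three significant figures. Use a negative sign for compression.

Free thermal expansion αLΔT = 8.8e-6 · 9860 · 121 = 10.5 mm.
The walls engage after the gap closes; constrained expansion = 10.5 − 7 = 3.499 mm.
The walls impose strain ε = −(3.499)/9860 = -3.5486e-04; σ = Eε = 116000 · -3.5486e-04 = -41.16 MPa.

-41.2 MPa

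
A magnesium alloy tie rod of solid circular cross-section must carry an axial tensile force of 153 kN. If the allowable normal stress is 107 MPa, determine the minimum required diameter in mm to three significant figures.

42.7 mm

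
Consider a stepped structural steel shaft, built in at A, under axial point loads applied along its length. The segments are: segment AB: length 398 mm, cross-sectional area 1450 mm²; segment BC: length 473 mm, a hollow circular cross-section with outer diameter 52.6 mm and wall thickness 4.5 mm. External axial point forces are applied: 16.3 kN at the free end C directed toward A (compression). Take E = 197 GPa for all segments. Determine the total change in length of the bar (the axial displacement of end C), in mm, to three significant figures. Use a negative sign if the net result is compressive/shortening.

Internal axial forces (sectioning from the free end, tension +): N_BC = -16.3 kN, N_AB = -16.3 kN.
A_BC = 680 mm².
δ_AB = -16300·398/(1450·197000) = -0.02271 mm
δ_BC = -16300·473/(680·197000) = -0.05755 mm
δ = Σδ_i = -0.08026 mm.

-0.0803 mm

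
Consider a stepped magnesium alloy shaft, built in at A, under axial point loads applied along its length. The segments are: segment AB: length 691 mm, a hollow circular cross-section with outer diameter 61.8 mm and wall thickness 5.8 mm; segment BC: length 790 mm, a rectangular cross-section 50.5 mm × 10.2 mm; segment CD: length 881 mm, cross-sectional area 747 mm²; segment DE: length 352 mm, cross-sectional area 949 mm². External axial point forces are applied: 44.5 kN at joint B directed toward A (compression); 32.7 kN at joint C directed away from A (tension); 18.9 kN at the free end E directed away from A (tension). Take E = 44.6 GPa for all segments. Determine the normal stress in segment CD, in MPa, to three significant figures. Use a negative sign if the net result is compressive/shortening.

25.3 MPa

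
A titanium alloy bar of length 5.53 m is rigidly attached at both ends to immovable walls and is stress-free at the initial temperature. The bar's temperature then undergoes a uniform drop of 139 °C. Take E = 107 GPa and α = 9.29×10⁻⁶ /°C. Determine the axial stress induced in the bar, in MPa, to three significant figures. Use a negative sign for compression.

Free thermal expansion αLΔT = 9.29e-6 · 5530 · -139 = -7.141 mm.
The walls impose strain ε = −(-7.141)/5530 = 1.2913e-03; σ = Eε = 107000 · 1.2913e-03 = 138.2 MPa.

138 MPa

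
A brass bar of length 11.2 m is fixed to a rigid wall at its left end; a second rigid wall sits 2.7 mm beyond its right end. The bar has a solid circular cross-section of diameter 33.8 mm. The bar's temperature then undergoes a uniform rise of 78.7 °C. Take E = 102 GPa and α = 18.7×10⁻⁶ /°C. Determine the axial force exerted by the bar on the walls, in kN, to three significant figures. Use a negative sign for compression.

-113 kN

Free thermal expansion αLΔT = 18.7e-6 · 11200 · 78.7 = 16.48 mm.
The walls engage after the gap closes; constrained expansion = 16.48 − 2.7 = 13.78 mm.
The walls impose strain ε = −(13.78)/11200 = -1.2306e-03; σ = Eε = 102000 · -1.2306e-03 = -125.5 MPa.
Wall reaction R = σ·A = -125.5·897.3 = -112600 N = -112.6 kN.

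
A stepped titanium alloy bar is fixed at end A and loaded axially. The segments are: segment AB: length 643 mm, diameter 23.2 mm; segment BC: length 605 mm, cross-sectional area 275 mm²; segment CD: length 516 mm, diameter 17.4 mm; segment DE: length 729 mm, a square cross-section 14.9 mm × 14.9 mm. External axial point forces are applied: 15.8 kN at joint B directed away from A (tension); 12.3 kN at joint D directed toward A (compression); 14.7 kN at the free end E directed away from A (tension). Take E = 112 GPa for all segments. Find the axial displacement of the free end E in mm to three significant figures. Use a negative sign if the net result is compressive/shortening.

Internal axial forces (sectioning from the free end, tension +): N_DE = 14.7 kN, N_CD = 2.4 kN, N_BC = 2.4 kN, N_AB = 18.2 kN.
A_AB = 422.7 mm².
A_CD = 237.8 mm².
A_DE = 222 mm².
δ_AB = 18200·643/(422.7·112000) = 0.2472 mm
δ_BC = 2400·605/(275·112000) = 0.04714 mm
δ_CD = 2400·516/(237.8·112000) = 0.0465 mm
δ_DE = 14700·729/(222·112000) = 0.431 mm
δ = Σδ_i = 0.7718 mm.

0.772 mm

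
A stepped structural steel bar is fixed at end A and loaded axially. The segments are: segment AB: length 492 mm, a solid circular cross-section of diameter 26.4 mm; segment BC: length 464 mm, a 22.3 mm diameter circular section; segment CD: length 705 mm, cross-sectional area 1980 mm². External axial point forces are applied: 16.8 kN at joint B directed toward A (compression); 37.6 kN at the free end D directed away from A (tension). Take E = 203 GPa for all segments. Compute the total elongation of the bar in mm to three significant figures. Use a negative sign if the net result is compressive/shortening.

0.378 mm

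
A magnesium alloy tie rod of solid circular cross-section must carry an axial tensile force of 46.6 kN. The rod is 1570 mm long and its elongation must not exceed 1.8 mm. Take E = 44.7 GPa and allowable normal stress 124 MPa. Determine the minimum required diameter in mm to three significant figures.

34.0 mm

Required area A ≥ P/σ_allow = 46600/124 = 375.8 mm².
For a solid circular section, d ≥ √(4A/π) = 21.87 mm.
Elongation limit: A ≥ PL/(Eδ_allow) = 46600·1570/(44700·1.8) = 909.3 mm² ⇒ d ≥ 34.03 mm.
The elongation limit governs.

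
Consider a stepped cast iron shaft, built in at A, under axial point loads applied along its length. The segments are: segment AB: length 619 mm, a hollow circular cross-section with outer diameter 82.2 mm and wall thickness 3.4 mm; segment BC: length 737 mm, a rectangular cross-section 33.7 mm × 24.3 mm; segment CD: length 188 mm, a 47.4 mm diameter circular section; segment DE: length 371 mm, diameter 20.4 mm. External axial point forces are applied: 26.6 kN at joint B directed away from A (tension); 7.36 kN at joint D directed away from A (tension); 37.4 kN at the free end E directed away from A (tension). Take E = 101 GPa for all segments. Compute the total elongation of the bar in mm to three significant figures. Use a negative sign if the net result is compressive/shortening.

Internal axial forces (sectioning from the free end, tension +): N_DE = 37.4 kN, N_CD = 44.76 kN, N_BC = 44.76 kN, N_AB = 71.36 kN.
A_AB = 841.7 mm².
A_BC = 818.9 mm².
A_CD = 1765 mm².
A_DE = 326.9 mm².
δ_AB = 71360·619/(841.7·101000) = 0.5196 mm
δ_BC = 44760·737/(818.9·101000) = 0.3988 mm
δ_CD = 44760·188/(1765·101000) = 0.04721 mm
δ_DE = 37400·371/(326.9·101000) = 0.4203 mm
δ = Σδ_i = 1.386 mm.

1.39 mm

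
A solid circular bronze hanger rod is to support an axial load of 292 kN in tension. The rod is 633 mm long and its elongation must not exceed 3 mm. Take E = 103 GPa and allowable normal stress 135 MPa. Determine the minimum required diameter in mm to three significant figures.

Required area A ≥ P/σ_allow = 292000/135 = 2163 mm².
For a solid circular section, d ≥ √(4A/π) = 52.48 mm.
Elongation limit: A ≥ PL/(Eδ_allow) = 292000·633/(103000·3) = 598.2 mm² ⇒ d ≥ 27.6 mm.
The stress limit governs.

52.5 mm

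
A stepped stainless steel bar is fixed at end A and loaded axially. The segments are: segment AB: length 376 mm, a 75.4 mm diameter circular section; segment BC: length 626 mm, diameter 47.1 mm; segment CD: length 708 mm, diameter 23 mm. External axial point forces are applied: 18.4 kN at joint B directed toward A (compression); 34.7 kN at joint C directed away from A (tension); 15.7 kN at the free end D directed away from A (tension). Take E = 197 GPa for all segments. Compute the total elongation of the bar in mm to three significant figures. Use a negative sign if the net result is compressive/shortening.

0.241 mm

Internal axial forces (sectioning from the free end, tension +): N_CD = 15.7 kN, N_BC = 50.4 kN, N_AB = 32 kN.
A_AB = 4465 mm².
A_BC = 1742 mm².
A_CD = 415.5 mm².
δ_AB = 32000·376/(4465·197000) = 0.01368 mm
δ_BC = 50400·626/(1742·197000) = 0.09192 mm
δ_CD = 15700·708/(415.5·197000) = 0.1358 mm
δ = Σδ_i = 0.2414 mm.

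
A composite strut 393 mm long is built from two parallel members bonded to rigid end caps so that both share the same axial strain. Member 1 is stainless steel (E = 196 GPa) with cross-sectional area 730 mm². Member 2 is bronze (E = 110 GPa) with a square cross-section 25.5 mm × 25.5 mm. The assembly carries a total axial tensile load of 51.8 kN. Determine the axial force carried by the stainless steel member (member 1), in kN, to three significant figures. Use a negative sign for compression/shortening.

34.5 kN

A_2 = 650.2 mm².
Equal strain + equilibrium ⇒ each member carries load in proportion to AE: A₁E₁ = 143100000 N, A₂E₂ = 71530000 N, ΣAE = 214600000 N.
F₁ = P·A₁E₁/ΣAE = 51800·143100000/214600000 = 34540 N.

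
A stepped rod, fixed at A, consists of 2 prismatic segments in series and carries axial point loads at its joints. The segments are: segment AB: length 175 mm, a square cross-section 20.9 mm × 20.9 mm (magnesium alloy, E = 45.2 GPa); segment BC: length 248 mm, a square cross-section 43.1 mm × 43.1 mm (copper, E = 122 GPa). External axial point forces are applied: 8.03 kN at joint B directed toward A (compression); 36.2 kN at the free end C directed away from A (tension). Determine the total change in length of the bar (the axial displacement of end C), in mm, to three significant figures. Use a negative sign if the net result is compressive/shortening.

0.289 mm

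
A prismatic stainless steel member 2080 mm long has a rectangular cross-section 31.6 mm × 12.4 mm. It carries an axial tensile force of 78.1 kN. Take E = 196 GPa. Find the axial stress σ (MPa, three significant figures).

A = 391.8 mm².
σ = N/A = 78100/391.8 = 199.3 MPa.

199 MPa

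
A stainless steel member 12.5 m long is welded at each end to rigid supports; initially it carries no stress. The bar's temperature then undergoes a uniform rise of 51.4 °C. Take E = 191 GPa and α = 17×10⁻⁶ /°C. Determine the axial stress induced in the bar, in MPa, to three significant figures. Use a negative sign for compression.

-167 MPa

Free thermal expansion αLΔT = 17e-6 · 12500 · 51.4 = 10.92 mm.
The walls impose strain ε = −(10.92)/12500 = -8.7380e-04; σ = Eε = 191000 · -8.7380e-04 = -166.9 MPa.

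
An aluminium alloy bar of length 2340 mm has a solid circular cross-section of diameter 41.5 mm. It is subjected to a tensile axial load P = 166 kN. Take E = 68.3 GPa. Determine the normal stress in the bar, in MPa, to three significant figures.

A = 1353 mm².
σ = N/A = 166000/1353 = 122.7 MPa.

123 MPa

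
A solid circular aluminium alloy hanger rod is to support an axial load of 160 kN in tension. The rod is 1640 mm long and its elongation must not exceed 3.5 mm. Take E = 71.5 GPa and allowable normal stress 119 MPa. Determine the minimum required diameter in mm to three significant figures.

Required area A ≥ P/σ_allow = 160000/119 = 1345 mm².
For a solid circular section, d ≥ √(4A/π) = 41.38 mm.
Elongation limit: A ≥ PL/(Eδ_allow) = 160000·1640/(71500·3.5) = 1049 mm² ⇒ d ≥ 36.54 mm.
The stress limit governs.

41.4 mm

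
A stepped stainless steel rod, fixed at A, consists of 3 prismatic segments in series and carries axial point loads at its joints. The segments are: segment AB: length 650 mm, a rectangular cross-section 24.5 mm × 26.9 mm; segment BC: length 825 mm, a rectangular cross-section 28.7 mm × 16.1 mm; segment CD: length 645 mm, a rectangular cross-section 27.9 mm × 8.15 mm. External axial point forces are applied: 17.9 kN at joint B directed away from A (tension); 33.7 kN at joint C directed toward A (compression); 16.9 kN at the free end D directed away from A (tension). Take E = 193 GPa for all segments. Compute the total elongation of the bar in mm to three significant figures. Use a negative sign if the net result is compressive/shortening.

Internal axial forces (sectioning from the free end, tension +): N_CD = 16.9 kN, N_BC = -16.8 kN, N_AB = 1.1 kN.
A_AB = 659 mm².
A_BC = 462.1 mm².
A_CD = 227.4 mm².
δ_AB = 1100·650/(659·193000) = 0.005621 mm
δ_BC = -16800·825/(462.1·193000) = -0.1554 mm
δ_CD = 16900·645/(227.4·193000) = 0.2484 mm
δ = Σδ_i = 0.09859 mm.

0.0986 mm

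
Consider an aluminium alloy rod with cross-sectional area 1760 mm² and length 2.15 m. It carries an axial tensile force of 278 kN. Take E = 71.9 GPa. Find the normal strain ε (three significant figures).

0.00220

σ = N/A = 158 MPa; ε = σ/E = 158/71900 = 2.197e-03.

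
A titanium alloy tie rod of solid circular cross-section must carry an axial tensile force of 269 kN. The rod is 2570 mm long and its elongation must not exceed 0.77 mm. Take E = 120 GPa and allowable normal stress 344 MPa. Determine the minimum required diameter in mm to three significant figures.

Required area A ≥ P/σ_allow = 269000/344 = 782 mm².
For a solid circular section, d ≥ √(4A/π) = 31.55 mm.
Elongation limit: A ≥ PL/(Eδ_allow) = 269000·2570/(120000·0.77) = 7482 mm² ⇒ d ≥ 97.6 mm.
The elongation limit governs.

97.6 mm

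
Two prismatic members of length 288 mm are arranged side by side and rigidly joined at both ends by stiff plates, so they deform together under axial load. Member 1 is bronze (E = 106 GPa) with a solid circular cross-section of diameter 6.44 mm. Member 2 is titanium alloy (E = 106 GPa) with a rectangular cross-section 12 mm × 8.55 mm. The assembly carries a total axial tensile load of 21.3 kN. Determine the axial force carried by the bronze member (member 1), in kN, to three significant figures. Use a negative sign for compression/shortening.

5.13 kN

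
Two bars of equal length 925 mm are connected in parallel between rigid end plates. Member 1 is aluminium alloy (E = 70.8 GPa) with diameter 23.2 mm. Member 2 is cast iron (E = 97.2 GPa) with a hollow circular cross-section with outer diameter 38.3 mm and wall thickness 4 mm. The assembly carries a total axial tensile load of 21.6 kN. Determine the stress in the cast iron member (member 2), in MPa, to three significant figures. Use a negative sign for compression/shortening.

29.2 MPa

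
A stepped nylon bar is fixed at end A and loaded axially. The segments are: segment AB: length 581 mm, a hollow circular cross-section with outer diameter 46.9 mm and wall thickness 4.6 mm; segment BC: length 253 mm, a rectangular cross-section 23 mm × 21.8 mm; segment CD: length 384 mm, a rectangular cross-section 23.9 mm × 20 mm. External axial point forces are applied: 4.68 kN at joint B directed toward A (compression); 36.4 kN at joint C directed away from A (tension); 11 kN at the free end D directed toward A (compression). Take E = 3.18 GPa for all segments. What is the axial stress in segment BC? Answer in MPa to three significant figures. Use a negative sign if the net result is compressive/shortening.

50.7 MPa

Internal axial forces (sectioning from the free end, tension +): N_CD = -11 kN, N_BC = 25.4 kN, N_AB = 20.72 kN.
A_BC = 501.4 mm².
σ_BC = N_BC/A_BC = 25400/501.4 = 50.66 MPa.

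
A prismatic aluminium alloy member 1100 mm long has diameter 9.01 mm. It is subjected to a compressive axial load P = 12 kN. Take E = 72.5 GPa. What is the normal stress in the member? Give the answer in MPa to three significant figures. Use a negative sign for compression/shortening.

A = 63.76 mm².
σ = N/A = -12000/63.76 = -188.2 MPa.

-188 MPa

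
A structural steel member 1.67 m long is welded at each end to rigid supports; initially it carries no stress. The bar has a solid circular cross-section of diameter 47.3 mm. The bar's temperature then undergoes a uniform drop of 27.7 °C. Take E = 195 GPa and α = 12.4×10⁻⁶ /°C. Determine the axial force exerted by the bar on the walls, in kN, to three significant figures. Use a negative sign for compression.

118 kN

Free thermal expansion αLΔT = 12.4e-6 · 1670 · -27.7 = -0.5736 mm.
The walls impose strain ε = −(-0.5736)/1670 = 3.4348e-04; σ = Eε = 195000 · 3.4348e-04 = 66.98 MPa.
Wall reaction R = σ·A = 66.98·1757 = 117700 N = 117.7 kN.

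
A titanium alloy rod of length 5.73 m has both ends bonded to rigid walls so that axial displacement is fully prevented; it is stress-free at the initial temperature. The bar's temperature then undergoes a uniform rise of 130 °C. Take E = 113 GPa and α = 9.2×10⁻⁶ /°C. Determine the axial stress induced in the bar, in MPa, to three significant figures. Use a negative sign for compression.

-135 MPa

Free thermal expansion αLΔT = 9.2e-6 · 5730 · 130 = 6.853 mm.
The walls impose strain ε = −(6.853)/5730 = -1.1960e-03; σ = Eε = 113000 · -1.1960e-03 = -135.1 MPa.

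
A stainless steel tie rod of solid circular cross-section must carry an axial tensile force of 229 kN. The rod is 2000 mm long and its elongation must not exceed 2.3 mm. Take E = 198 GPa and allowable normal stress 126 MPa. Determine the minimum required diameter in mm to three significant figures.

Required area A ≥ P/σ_allow = 229000/126 = 1817 mm².
For a solid circular section, d ≥ √(4A/π) = 48.1 mm.
Elongation limit: A ≥ PL/(Eδ_allow) = 229000·2000/(198000·2.3) = 1006 mm² ⇒ d ≥ 35.78 mm.
The stress limit governs.

48.1 mm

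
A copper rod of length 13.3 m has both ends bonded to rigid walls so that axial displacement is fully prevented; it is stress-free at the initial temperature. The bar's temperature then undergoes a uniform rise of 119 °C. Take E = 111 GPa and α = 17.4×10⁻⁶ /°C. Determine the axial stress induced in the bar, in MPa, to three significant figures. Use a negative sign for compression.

-230 MPa

Free thermal expansion αLΔT = 17.4e-6 · 13300 · 119 = 27.54 mm.
The walls impose strain ε = −(27.54)/13300 = -2.0706e-03; σ = Eε = 111000 · -2.0706e-03 = -229.8 MPa.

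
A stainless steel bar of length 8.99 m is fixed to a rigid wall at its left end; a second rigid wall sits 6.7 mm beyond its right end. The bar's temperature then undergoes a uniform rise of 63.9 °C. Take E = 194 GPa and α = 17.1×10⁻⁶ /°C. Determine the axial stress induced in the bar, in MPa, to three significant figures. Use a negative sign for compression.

-67.4 MPa

Free thermal expansion αLΔT = 17.1e-6 · 8990 · 63.9 = 9.823 mm.
The walls engage after the gap closes; constrained expansion = 9.823 − 6.7 = 3.123 mm.
The walls impose strain ε = −(3.123)/8990 = -3.4742e-04; σ = Eε = 194000 · -3.4742e-04 = -67.4 MPa.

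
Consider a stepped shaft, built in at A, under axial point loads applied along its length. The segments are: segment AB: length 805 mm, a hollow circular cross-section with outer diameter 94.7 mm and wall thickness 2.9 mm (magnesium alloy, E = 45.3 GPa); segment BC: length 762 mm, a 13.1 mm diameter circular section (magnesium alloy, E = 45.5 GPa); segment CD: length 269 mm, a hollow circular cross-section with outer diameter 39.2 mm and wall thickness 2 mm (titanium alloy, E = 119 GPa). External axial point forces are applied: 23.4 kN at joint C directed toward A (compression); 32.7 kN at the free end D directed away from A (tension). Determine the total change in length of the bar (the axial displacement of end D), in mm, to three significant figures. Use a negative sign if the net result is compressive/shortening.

1.67 mm

Internal axial forces (sectioning from the free end, tension +): N_CD = 32.7 kN, N_BC = 9.3 kN, N_AB = 9.3 kN.
A_AB = 836.4 mm².
A_BC = 134.8 mm².
A_CD = 233.7 mm².
δ_AB = 9300·805/(836.4·45300) = 0.1976 mm
δ_BC = 9300·762/(134.8·45500) = 1.156 mm
δ_CD = 32700·269/(233.7·119000) = 0.3162 mm
δ = Σδ_i = 1.669 mm.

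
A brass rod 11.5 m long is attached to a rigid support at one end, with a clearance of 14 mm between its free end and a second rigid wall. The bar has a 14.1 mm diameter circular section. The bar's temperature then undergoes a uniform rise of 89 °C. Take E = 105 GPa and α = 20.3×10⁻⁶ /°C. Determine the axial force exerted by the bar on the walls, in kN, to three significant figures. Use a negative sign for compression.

-9.66 kN

Free thermal expansion αLΔT = 20.3e-6 · 11500 · 89 = 20.78 mm.
The walls engage after the gap closes; constrained expansion = 20.78 − 14 = 6.777 mm.
The walls impose strain ε = −(6.777)/11500 = -5.8931e-04; σ = Eε = 105000 · -5.8931e-04 = -61.88 MPa.
Wall reaction R = σ·A = -61.88·156.1 = -9662 N = -9.662 kN.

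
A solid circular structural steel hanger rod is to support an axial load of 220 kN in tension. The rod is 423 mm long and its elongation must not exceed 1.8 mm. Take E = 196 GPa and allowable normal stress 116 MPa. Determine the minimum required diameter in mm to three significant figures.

Required area A ≥ P/σ_allow = 220000/116 = 1897 mm².
For a solid circular section, d ≥ √(4A/π) = 49.14 mm.
Elongation limit: A ≥ PL/(Eδ_allow) = 220000·423/(196000·1.8) = 263.8 mm² ⇒ d ≥ 18.33 mm.
The stress limit governs.

49.1 mm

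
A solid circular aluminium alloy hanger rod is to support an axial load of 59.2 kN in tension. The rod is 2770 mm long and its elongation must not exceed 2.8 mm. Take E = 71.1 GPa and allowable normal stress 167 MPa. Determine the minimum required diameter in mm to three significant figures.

Required area A ≥ P/σ_allow = 59200/167 = 354.5 mm².
For a solid circular section, d ≥ √(4A/π) = 21.25 mm.
Elongation limit: A ≥ PL/(Eδ_allow) = 59200·2770/(71100·2.8) = 823.7 mm² ⇒ d ≥ 32.38 mm.
The elongation limit governs.

32.4 mm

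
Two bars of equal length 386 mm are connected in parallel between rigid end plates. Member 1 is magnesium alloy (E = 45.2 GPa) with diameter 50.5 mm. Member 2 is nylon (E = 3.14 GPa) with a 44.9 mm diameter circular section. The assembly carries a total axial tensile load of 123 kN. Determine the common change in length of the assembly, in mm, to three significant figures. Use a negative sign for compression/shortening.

0.497 mm

A_1 = 2003 mm².
A_2 = 1583 mm².
Equal strain + equilibrium ⇒ each member carries load in proportion to AE: A₁E₁ = 90530000 N, A₂E₂ = 4972000 N, ΣAE = 95510000 N.
δ = PL/ΣAE = 123000·386/95510000 = 0.4971 mm.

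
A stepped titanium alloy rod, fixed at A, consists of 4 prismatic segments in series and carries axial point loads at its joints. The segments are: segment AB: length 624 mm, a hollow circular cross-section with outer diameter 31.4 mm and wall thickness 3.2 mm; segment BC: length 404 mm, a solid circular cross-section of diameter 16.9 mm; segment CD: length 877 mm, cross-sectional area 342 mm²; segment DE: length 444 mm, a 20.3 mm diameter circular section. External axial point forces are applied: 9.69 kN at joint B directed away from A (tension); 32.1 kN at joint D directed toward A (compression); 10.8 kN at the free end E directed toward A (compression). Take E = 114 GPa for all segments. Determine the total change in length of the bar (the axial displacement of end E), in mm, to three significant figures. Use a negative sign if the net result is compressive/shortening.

Internal axial forces (sectioning from the free end, tension +): N_DE = -10.8 kN, N_CD = -42.9 kN, N_BC = -42.9 kN, N_AB = -33.21 kN.
A_AB = 283.5 mm².
A_BC = 224.3 mm².
A_DE = 323.7 mm².
δ_AB = -33210·624/(283.5·114000) = -0.6412 mm
δ_BC = -42900·404/(224.3·114000) = -0.6778 mm
δ_CD = -42900·877/(342·114000) = -0.965 mm
δ_DE = -10800·444/(323.7·114000) = -0.13 mm
δ = Σδ_i = -2.414 mm.

-2.41 mm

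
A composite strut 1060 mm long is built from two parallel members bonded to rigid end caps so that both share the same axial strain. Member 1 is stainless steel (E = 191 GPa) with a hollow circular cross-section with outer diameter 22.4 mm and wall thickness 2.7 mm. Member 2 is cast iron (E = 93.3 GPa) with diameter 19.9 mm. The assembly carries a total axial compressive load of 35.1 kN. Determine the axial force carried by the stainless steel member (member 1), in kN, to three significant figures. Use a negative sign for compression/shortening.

-18.4 kN

A_1 = 167.1 mm².
A_2 = 311 mm².
Equal strain + equilibrium ⇒ each member carries load in proportion to AE: A₁E₁ = 31920000 N, A₂E₂ = 29020000 N, ΣAE = 60940000 N.
F₁ = P·A₁E₁/ΣAE = -35100·31920000/60940000 = -18380 N.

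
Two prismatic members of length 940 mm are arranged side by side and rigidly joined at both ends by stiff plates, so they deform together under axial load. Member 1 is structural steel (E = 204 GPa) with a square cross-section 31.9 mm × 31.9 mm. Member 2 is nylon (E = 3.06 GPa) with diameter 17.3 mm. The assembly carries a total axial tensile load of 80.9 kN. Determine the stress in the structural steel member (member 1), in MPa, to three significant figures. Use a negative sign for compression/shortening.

79.2 MPa

A_1 = 1018 mm².
A_2 = 235.1 mm².
Equal strain + equilibrium ⇒ each member carries load in proportion to AE: A₁E₁ = 207600000 N, A₂E₂ = 719300 N, ΣAE = 208300000 N.
σ₁ = P·E₁/ΣAE = 80900·204000/208300000 = 79.23 MPa.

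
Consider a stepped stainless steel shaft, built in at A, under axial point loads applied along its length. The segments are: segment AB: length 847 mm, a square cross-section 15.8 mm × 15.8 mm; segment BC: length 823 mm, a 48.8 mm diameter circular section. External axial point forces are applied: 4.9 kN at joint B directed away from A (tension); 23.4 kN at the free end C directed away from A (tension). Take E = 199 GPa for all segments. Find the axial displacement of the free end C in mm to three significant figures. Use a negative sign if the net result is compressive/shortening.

Internal axial forces (sectioning from the free end, tension +): N_BC = 23.4 kN, N_AB = 28.3 kN.
A_AB = 249.6 mm².
A_BC = 1870 mm².
δ_AB = 28300·847/(249.6·199000) = 0.4825 mm
δ_BC = 23400·823/(1870·199000) = 0.05174 mm
δ = Σδ_i = 0.5342 mm.

0.534 mm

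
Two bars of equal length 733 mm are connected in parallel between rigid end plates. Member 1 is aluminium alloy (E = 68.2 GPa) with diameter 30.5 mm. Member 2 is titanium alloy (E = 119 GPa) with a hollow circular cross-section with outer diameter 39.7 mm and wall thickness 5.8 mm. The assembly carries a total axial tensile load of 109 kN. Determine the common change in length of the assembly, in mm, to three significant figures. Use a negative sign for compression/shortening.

0.648 mm

A_1 = 730.6 mm².
A_2 = 617.7 mm².
Equal strain + equilibrium ⇒ each member carries load in proportion to AE: A₁E₁ = 49830000 N, A₂E₂ = 73510000 N, ΣAE = 123300000 N.
δ = PL/ΣAE = 109000·733/123300000 = 0.6478 mm.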